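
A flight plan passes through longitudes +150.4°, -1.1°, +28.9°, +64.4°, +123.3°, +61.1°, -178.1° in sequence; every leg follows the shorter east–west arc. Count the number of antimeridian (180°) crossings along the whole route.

Leg 1: +150.4° → -1.1°, shortest Δλ = -151.5° (west) — does not cross 180°.
Leg 2: -1.1° → +28.9°, shortest Δλ = 30.0° (east) — does not cross 180°.
Leg 3: +28.9° → +64.4°, shortest Δλ = 35.5° (east) — does not cross 180°.
Leg 4: +64.4° → +123.3°, shortest Δλ = 58.9° (east) — does not cross 180°.
Leg 5: +123.3° → +61.1°, shortest Δλ = -62.2° (west) — does not cross 180°.
Leg 6: +61.1° → -178.1°, shortest Δλ = 120.8° (east) — crosses 180°.
Total crossings: 1.

1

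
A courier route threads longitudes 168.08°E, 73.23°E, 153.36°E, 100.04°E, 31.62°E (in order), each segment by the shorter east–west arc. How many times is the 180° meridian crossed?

0

Leg 1: +168.08° → +73.23°, shortest Δλ = -94.85° (west) — does not cross 180°.
Leg 2: +73.23° → +153.36°, shortest Δλ = 80.13° (east) — does not cross 180°.
Leg 3: +153.36° → +100.04°, shortest Δλ = -53.32° (west) — does not cross 180°.
Leg 4: +100.04° → +31.62°, shortest Δλ = -68.42° (west) — does not cross 180°.
Total crossings: 0.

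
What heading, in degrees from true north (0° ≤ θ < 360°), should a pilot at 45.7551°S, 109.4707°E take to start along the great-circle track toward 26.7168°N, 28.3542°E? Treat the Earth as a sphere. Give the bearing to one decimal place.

Δλ = 28.3542 − 109.4707 = -81.1165°.
θ = atan2( sin Δλ · cos φ₂ , cos φ₁ · sin φ₂ − sin φ₁ · cos φ₂ · cos Δλ )
  = atan2(-0.88252, 0.41250) = -64.948° → normalised to [0°, 360°): 295.052°.

295.1°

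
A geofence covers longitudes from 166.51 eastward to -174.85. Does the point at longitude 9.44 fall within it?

Band width going east from +166.51° to -174.85°: ((-174.85 − 166.51) mod 360) = 18.64°.
Offset of +9.44° east of the west edge: ((9.44 − 166.51) mod 360) = 202.93°.
202.93° > 18.64° ⇒ outside.

No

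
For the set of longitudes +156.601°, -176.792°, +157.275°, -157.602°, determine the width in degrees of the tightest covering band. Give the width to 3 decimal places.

Sort the longitudes: -176.792°, -157.602°, +156.601°, +157.275°.
Eastward gaps between consecutive values (wrapping around): 19.190°, 314.203°, 0.674°, 25.933°.
Largest gap = 314.203° ⇒ minimal covering band is its complement: 360° − 314.203° = 45.797°.
Band runs from +156.601° eastward to -157.602°, crossing the antimeridian.

45.797°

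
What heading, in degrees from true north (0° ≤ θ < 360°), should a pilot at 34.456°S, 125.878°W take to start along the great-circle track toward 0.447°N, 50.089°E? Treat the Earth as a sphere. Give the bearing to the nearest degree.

Δλ = 50.089 − -125.878 = 175.967°.
θ = atan2( sin Δλ · cos φ₂ , cos φ₁ · sin φ₂ − sin φ₁ · cos φ₂ · cos Δλ )
  = atan2(0.07033, -0.55792) = 172.815° → normalised to [0°, 360°): 172.815°.

173°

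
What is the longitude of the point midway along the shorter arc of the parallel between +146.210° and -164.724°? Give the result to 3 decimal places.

Signed shortest Δλ from +146.210° to -164.724° is +49.066°.
Midpoint longitude = +146.210° + (+49.066°)/2 = +146.210° + 24.533° = +170.743°.
(The naïve average (+146.210 + -164.724)/2 = -9.257° is on the wrong side of the globe.)

+170.743°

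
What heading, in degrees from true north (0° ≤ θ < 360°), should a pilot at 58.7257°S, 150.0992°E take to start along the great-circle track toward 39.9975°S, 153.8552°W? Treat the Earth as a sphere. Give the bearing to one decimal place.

87.1°

Δλ = -153.8552 − 150.0992 = -303.9544°; wrapped into (−180°, 180°]: 56.0456°.
θ = atan2( sin Δλ · cos φ₂ , cos φ₁ · sin φ₂ − sin φ₁ · cos φ₂ · cos Δλ )
  = atan2(0.63544, 0.03203) = 87.115° → normalised to [0°, 360°): 87.115°.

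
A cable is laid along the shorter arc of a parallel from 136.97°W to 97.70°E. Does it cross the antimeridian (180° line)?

Naïve |97.70 − -136.97| = 234.67° > 180°, so the shorter arc goes the other way round — across 180°.
Signed shortest Δλ = ((97.70 − -136.97 + 180) mod 360) − 180 = -125.33°.
Going west by 125.33° from -136.97° passes through 180° before reaching +97.70°.

Yes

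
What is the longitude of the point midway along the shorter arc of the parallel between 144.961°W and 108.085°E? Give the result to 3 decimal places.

Signed shortest Δλ from -144.961° to +108.085° is -106.954°.
Midpoint longitude = -144.961° + (-106.954°)/2 = -144.961° − 53.477° = -198.438°.
Normalise into (−180°, 180°]: +161.562°.
(The naïve average (-144.961 + +108.085)/2 = -18.438° is on the wrong side of the globe.)

161.562°E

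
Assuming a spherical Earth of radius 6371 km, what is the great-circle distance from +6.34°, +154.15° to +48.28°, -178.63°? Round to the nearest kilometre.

Δλ = -178.63 − 154.15 = -332.78°; wrapped into (−180°, 180°]: 27.22°.
Δφ = 48.28 − 6.34 = 41.94°.
a = sin²(Δφ/2) + cos φ₁ · cos φ₂ · sin²(Δλ/2) = 0.164701.
c = 2·atan2(√a, √(1−a)) = 0.83578 rad → d = 6371·c ≈ 5324.77 km.

5325 km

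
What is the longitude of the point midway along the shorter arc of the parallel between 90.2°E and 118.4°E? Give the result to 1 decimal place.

Signed shortest Δλ from +90.2° to +118.4° is +28.2°.
Midpoint longitude = +90.2° + (+28.2°)/2 = +90.2° + 14.1° = +104.3°.

104.3°E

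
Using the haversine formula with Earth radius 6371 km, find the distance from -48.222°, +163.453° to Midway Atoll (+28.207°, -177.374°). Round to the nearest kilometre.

Δλ = -177.374 − 163.453 = -340.827°; wrapped into (−180°, 180°]: 19.173°.
Δφ = 28.207 − -48.222 = 76.429°.
a = sin²(Δφ/2) + cos φ₁ · cos φ₂ · sin²(Δλ/2) = 0.398959.
c = 2·atan2(√a, √(1−a)) = 1.36731 rad → d = 6371·c ≈ 8711.15 km.

8711 km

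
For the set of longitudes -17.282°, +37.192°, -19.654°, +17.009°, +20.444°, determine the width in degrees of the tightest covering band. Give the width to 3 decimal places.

56.846°

Sort the longitudes: -19.654°, -17.282°, +17.009°, +20.444°, +37.192°.
Eastward gaps between consecutive values (wrapping around): 2.372°, 34.291°, 3.435°, 16.748°, 303.154°.
Largest gap = 303.154° ⇒ minimal covering band is its complement: 360° − 303.154° = 56.846°.
Band runs from -19.654° eastward to +37.192°.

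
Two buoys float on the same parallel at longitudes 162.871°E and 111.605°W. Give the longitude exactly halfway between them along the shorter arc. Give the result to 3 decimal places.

154.367°W

Signed shortest Δλ from +162.871° to -111.605° is +85.524°.
Midpoint longitude = +162.871° + (+85.524°)/2 = +162.871° + 42.762° = +205.633°.
Normalise into (−180°, 180°]: -154.367°.
(The naïve average (+162.871 + -111.605)/2 = 25.633° is on the wrong side of the globe.)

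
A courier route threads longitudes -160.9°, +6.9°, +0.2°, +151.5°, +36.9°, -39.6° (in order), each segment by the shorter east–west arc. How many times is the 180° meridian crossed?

Leg 1: -160.9° → +6.9°, shortest Δλ = 167.8° (east) — does not cross 180°.
Leg 2: +6.9° → +0.2°, shortest Δλ = -6.7° (west) — does not cross 180°.
Leg 3: +0.2° → +151.5°, shortest Δλ = 151.3° (east) — does not cross 180°.
Leg 4: +151.5° → +36.9°, shortest Δλ = -114.6° (west) — does not cross 180°.
Leg 5: +36.9° → -39.6°, shortest Δλ = -76.5° (west) — does not cross 180°.
Total crossings: 0.

0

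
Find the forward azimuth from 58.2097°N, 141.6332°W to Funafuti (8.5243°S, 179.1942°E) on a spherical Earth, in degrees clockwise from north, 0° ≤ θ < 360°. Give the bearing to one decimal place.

220.6°

Δλ = 179.1942 − -141.6332 = 320.8274°; wrapped into (−180°, 180°]: -39.1726°.
θ = atan2( sin Δλ · cos φ₂ , cos φ₁ · sin φ₂ − sin φ₁ · cos φ₂ · cos Δλ )
  = atan2(-0.62468, -0.72976) = -139.436° → normalised to [0°, 360°): 220.564°.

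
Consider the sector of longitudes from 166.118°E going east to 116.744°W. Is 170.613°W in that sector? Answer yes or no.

Yes

Band width going east from +166.118° to -116.744°: ((-116.744 − 166.118) mod 360) = 77.138°.
Offset of -170.613° east of the west edge: ((-170.613 − 166.118) mod 360) = 23.269°.
23.269° ≤ 77.138° ⇒ inside.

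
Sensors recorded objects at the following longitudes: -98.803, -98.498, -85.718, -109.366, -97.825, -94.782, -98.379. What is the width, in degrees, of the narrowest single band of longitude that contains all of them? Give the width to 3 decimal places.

23.648°

Sort the longitudes: -109.366°, -98.803°, -98.498°, -98.379°, -97.825°, -94.782°, -85.718°.
Eastward gaps between consecutive values (wrapping around): 10.563°, 0.305°, 0.119°, 0.554°, 3.043°, 9.064°, 336.352°.
Largest gap = 336.352° ⇒ minimal covering band is its complement: 360° − 336.352° = 23.648°.
Band runs from -109.366° eastward to -85.718°.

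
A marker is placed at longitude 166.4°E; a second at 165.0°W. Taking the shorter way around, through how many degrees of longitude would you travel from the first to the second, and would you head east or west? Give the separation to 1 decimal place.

28.6° east

Raw difference: -165.0 − 166.4 = -331.4°.
Normalise into (−180°, 180°]: -331.4° + 360° = 28.6°.
Positive ⇒ the second point lies to the east; separation 28.6°.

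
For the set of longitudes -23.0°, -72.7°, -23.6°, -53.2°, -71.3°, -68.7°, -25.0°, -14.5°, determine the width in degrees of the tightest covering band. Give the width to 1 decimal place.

58.2°

Sort the longitudes: -72.7°, -71.3°, -68.7°, -53.2°, -25.0°, -23.6°, -23.0°, -14.5°.
Eastward gaps between consecutive values (wrapping around): 1.4°, 2.6°, 15.5°, 28.2°, 1.4°, 0.6°, 8.5°, 301.8°.
Largest gap = 301.8° ⇒ minimal covering band is its complement: 360° − 301.8° = 58.2°.
Band runs from -72.7° eastward to -14.5°.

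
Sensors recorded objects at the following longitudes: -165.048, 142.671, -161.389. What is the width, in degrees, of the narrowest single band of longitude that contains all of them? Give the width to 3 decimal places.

55.940°

Sort the longitudes: -165.048°, -161.389°, +142.671°.
Eastward gaps between consecutive values (wrapping around): 3.659°, 304.060°, 52.281°.
Largest gap = 304.060° ⇒ minimal covering band is its complement: 360° − 304.060° = 55.940°.
Band runs from +142.671° eastward to -161.389°, crossing the antimeridian.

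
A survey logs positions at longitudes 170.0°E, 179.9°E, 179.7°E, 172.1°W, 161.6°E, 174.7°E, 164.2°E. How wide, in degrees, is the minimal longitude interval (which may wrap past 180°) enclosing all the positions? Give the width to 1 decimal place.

26.3°

Sort the longitudes: -172.1°, +161.6°, +164.2°, +170.0°, +174.7°, +179.7°, +179.9°.
Eastward gaps between consecutive values (wrapping around): 333.7°, 2.6°, 5.8°, 4.7°, 5.0°, 0.2°, 8.0°.
Largest gap = 333.7° ⇒ minimal covering band is its complement: 360° − 333.7° = 26.3°.
Band runs from +161.6° eastward to -172.1°, crossing the antimeridian.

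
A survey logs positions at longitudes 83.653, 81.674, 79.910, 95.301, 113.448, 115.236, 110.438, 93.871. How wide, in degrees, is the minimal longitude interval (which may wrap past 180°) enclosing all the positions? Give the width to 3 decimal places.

Sort the longitudes: +79.910°, +81.674°, +83.653°, +93.871°, +95.301°, +110.438°, +113.448°, +115.236°.
Eastward gaps between consecutive values (wrapping around): 1.764°, 1.979°, 10.218°, 1.430°, 15.137°, 3.010°, 1.788°, 324.674°.
Largest gap = 324.674° ⇒ minimal covering band is its complement: 360° − 324.674° = 35.326°.
Band runs from +79.910° eastward to +115.236°.

35.326°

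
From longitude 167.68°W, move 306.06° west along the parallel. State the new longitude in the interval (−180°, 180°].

113.74°W

Start at -167.68°; shift −306.06° → -473.74°.
-473.74° lies outside (−180°, 180°]; add 360° → -113.74°.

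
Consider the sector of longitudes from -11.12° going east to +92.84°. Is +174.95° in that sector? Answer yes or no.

No

Band width going east from -11.12° to +92.84°: ((92.84 − -11.12) mod 360) = 103.96°.
Offset of +174.95° east of the west edge: ((174.95 − -11.12) mod 360) = 186.07°.
186.07° > 103.96° ⇒ outside.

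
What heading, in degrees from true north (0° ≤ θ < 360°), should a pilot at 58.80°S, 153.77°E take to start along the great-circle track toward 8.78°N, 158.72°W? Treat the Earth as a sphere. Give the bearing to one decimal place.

Δλ = -158.72 − 153.77 = -312.49°; wrapped into (−180°, 180°]: 47.51°.
θ = atan2( sin Δλ · cos φ₂ , cos φ₁ · sin φ₂ − sin φ₁ · cos φ₂ · cos Δλ )
  = atan2(0.72875, 0.65007) = 48.266° → normalised to [0°, 360°): 48.266°.

48.3°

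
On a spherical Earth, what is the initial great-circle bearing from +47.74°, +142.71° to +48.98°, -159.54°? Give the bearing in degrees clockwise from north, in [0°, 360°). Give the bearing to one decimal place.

Δλ = -159.54 − 142.71 = -302.25°; wrapped into (−180°, 180°]: 57.75°.
θ = atan2( sin Δλ · cos φ₂ , cos φ₁ · sin φ₂ − sin φ₁ · cos φ₂ · cos Δλ )
  = atan2(0.55507, 0.24818) = 65.909° → normalised to [0°, 360°): 65.909°.

65.9°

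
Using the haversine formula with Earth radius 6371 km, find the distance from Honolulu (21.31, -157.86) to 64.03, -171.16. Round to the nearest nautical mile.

2620 nmi

Δλ = -171.16 − -157.86 = -13.30°.
Δφ = 64.03 − 21.31 = 42.72°.
a = sin²(Δφ/2) + cos φ₁ · cos φ₂ · sin²(Δλ/2) = 0.138132.
c = 2·atan2(√a, √(1−a)) = 0.76160 rad → d = 6371·c ≈ 4852.13 km ≈ 2619.94 nmi.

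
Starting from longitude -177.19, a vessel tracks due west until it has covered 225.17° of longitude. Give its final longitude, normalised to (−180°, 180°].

-42.36°

Start at -177.19°; shift −225.17° → -402.36°.
-402.36° lies outside (−180°, 180°]; add 360° → -42.36°.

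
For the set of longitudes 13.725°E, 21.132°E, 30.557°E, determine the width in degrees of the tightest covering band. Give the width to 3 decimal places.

Sort the longitudes: +13.725°, +21.132°, +30.557°.
Eastward gaps between consecutive values (wrapping around): 7.407°, 9.425°, 343.168°.
Largest gap = 343.168° ⇒ minimal covering band is its complement: 360° − 343.168° = 16.832°.
Band runs from +13.725° eastward to +30.557°.

16.832°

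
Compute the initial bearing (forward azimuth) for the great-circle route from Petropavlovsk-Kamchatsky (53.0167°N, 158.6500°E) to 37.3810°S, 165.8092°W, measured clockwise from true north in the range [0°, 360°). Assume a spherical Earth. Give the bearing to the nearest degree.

152°

Δλ = -165.8092 − 158.6500 = -324.4592°; wrapped into (−180°, 180°]: 35.5408°.
θ = atan2( sin Δλ · cos φ₂ , cos φ₁ · sin φ₂ − sin φ₁ · cos φ₂ · cos Δλ )
  = atan2(0.46190, -0.88172) = 152.352° → normalised to [0°, 360°): 152.352°.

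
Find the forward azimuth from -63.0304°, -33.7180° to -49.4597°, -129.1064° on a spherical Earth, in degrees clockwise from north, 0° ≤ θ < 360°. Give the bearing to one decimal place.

238.3°

Δλ = -129.1064 − -33.7180 = -95.3884°.
θ = atan2( sin Δλ · cos φ₂ , cos φ₁ · sin φ₂ − sin φ₁ · cos φ₂ · cos Δλ )
  = atan2(-0.64711, -0.39905) = -121.661° → normalised to [0°, 360°): 238.339°.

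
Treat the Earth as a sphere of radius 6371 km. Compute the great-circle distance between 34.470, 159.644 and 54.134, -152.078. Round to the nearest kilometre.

Δλ = -152.078 − 159.644 = -311.722°; wrapped into (−180°, 180°]: 48.278°.
Δφ = 54.134 − 34.470 = 19.664°.
a = sin²(Δφ/2) + cos φ₁ · cos φ₂ · sin²(Δλ/2) = 0.109940.
c = 2·atan2(√a, √(1−a)) = 0.67594 rad → d = 6371·c ≈ 4306.41 km.

4306 km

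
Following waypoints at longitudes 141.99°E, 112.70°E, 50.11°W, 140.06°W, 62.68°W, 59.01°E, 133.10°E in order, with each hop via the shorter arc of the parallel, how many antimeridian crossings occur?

0

Leg 1: +141.99° → +112.70°, shortest Δλ = -29.29° (west) — does not cross 180°.
Leg 2: +112.70° → -50.11°, shortest Δλ = -162.81° (west) — does not cross 180°.
Leg 3: -50.11° → -140.06°, shortest Δλ = -89.95° (west) — does not cross 180°.
Leg 4: -140.06° → -62.68°, shortest Δλ = 77.38° (east) — does not cross 180°.
Leg 5: -62.68° → +59.01°, shortest Δλ = 121.69° (east) — does not cross 180°.
Leg 6: +59.01° → +133.10°, shortest Δλ = 74.09° (east) — does not cross 180°.
Total crossings: 0.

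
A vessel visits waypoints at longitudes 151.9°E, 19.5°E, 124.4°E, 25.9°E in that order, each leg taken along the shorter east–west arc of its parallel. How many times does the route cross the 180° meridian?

Leg 1: +151.9° → +19.5°, shortest Δλ = -132.4° (west) — does not cross 180°.
Leg 2: +19.5° → +124.4°, shortest Δλ = 104.9° (east) — does not cross 180°.
Leg 3: +124.4° → +25.9°, shortest Δλ = -98.5° (west) — does not cross 180°.
Total crossings: 0.

0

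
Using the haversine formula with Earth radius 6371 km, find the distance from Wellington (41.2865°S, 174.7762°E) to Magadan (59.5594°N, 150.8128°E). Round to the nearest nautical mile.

6170 nmi

Δλ = 150.8128 − 174.7762 = -23.9634°.
Δφ = 59.5594 − -41.2865 = 100.8459°.
a = sin²(Δφ/2) + cos φ₁ · cos φ₂ · sin²(Δλ/2) = 0.610491.
c = 2·atan2(√a, √(1−a)) = 1.79362 rad → d = 6371·c ≈ 11427.14 km ≈ 6170.16 nmi.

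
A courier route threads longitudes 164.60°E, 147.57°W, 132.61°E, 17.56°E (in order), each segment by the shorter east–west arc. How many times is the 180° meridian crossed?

Leg 1: +164.60° → -147.57°, shortest Δλ = 47.83° (east) — crosses 180°.
Leg 2: -147.57° → +132.61°, shortest Δλ = -79.82° (west) — crosses 180°.
Leg 3: +132.61° → +17.56°, shortest Δλ = -115.05° (west) — does not cross 180°.
Total crossings: 2.

2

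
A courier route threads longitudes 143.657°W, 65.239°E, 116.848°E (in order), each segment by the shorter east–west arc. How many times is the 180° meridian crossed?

1

Leg 1: -143.657° → +65.239°, shortest Δλ = -151.104° (west) — crosses 180°.
Leg 2: +65.239° → +116.848°, shortest Δλ = 51.609° (east) — does not cross 180°.
Total crossings: 1.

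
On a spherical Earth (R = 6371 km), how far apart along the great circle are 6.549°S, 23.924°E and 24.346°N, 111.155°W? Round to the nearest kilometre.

14841 km

Δλ = -111.155 − 23.924 = -135.079°.
Δφ = 24.346 − -6.549 = 30.895°.
a = sin²(Δφ/2) + cos φ₁ · cos φ₂ · sin²(Δλ/2) = 0.843961.
c = 2·atan2(√a, √(1−a)) = 2.32942 rad → d = 6371·c ≈ 14840.72 km.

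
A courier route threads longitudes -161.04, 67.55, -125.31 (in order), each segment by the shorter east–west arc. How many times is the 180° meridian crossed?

Leg 1: -161.04° → +67.55°, shortest Δλ = -131.41° (west) — crosses 180°.
Leg 2: +67.55° → -125.31°, shortest Δλ = 167.14° (east) — crosses 180°.
Total crossings: 2.

2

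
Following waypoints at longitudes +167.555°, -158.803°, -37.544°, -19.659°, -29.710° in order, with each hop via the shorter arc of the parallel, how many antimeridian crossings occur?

1

Leg 1: +167.555° → -158.803°, shortest Δλ = 33.642° (east) — crosses 180°.
Leg 2: -158.803° → -37.544°, shortest Δλ = 121.259° (east) — does not cross 180°.
Leg 3: -37.544° → -19.659°, shortest Δλ = 17.885° (east) — does not cross 180°.
Leg 4: -19.659° → -29.710°, shortest Δλ = -10.051° (west) — does not cross 180°.
Total crossings: 1.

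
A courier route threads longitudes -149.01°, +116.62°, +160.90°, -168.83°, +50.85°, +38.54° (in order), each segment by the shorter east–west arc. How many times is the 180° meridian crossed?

3

Leg 1: -149.01° → +116.62°, shortest Δλ = -94.37° (west) — crosses 180°.
Leg 2: +116.62° → +160.90°, shortest Δλ = 44.28° (east) — does not cross 180°.
Leg 3: +160.90° → -168.83°, shortest Δλ = 30.27° (east) — crosses 180°.
Leg 4: -168.83° → +50.85°, shortest Δλ = -140.32° (west) — crosses 180°.
Leg 5: +50.85° → +38.54°, shortest Δλ = -12.31° (west) — does not cross 180°.
Total crossings: 3.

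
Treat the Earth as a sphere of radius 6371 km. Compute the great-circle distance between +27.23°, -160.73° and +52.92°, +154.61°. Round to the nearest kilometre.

4639 km

Δλ = 154.61 − -160.73 = 315.34°; wrapped into (−180°, 180°]: -44.66°.
Δφ = 52.92 − 27.23 = 25.69°.
a = sin²(Δφ/2) + cos φ₁ · cos φ₂ · sin²(Δλ/2) = 0.126814.
c = 2·atan2(√a, √(1−a)) = 0.72820 rad → d = 6371·c ≈ 4639.37 km.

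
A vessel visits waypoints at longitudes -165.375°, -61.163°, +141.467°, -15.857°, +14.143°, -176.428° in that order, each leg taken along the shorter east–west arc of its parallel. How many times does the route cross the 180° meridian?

2

Leg 1: -165.375° → -61.163°, shortest Δλ = 104.212° (east) — does not cross 180°.
Leg 2: -61.163° → +141.467°, shortest Δλ = -157.37° (west) — crosses 180°.
Leg 3: +141.467° → -15.857°, shortest Δλ = -157.324° (west) — does not cross 180°.
Leg 4: -15.857° → +14.143°, shortest Δλ = 30.0° (east) — does not cross 180°.
Leg 5: +14.143° → -176.428°, shortest Δλ = 169.429° (east) — crosses 180°.
Total crossings: 2.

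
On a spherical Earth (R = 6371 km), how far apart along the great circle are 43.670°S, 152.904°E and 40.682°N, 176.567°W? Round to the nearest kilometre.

9865 km

Δλ = -176.567 − 152.904 = -329.471°; wrapped into (−180°, 180°]: 30.529°.
Δφ = 40.682 − -43.670 = 84.352°.
a = sin²(Δφ/2) + cos φ₁ · cos φ₂ · sin²(Δλ/2) = 0.488812.
c = 2·atan2(√a, √(1−a)) = 1.54842 rad → d = 6371·c ≈ 9864.98 km.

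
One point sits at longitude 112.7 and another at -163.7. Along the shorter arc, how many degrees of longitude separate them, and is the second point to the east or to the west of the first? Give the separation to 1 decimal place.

Raw difference: -163.7 − 112.7 = -276.4°.
Normalise into (−180°, 180°]: -276.4° + 360° = 83.6°.
Positive ⇒ the second point lies to the east; separation 83.6°.

83.6° east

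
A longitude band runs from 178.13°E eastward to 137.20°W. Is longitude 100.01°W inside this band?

No

Band width going east from +178.13° to -137.20°: ((-137.20 − 178.13) mod 360) = 44.67°.
Offset of -100.01° east of the west edge: ((-100.01 − 178.13) mod 360) = 81.86°.
81.86° > 44.67° ⇒ outside.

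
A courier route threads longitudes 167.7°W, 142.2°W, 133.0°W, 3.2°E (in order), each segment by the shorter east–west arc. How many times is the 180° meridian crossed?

0

Leg 1: -167.7° → -142.2°, shortest Δλ = 25.5° (east) — does not cross 180°.
Leg 2: -142.2° → -133.0°, shortest Δλ = 9.2° (east) — does not cross 180°.
Leg 3: -133.0° → +3.2°, shortest Δλ = 136.2° (east) — does not cross 180°.
Total crossings: 0.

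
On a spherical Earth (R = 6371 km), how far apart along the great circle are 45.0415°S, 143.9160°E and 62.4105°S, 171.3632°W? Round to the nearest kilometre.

3416 km

Δλ = -171.3632 − 143.9160 = -315.2792°; wrapped into (−180°, 180°]: 44.7208°.
Δφ = -62.4105 − -45.0415 = -17.3690°.
a = sin²(Δφ/2) + cos φ₁ · cos φ₂ · sin²(Δλ/2) = 0.070161.
c = 2·atan2(√a, √(1−a)) = 0.53616 rad → d = 6371·c ≈ 3415.86 km.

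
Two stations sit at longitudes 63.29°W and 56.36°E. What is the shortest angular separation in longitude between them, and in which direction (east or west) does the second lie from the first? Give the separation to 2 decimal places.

119.65° east

Raw difference: 56.36 − -63.29 = 119.65°.
Normalise into (−180°, 180°]: 119.65° stays 119.65°.
Positive ⇒ the second point lies to the east; separation 119.65°.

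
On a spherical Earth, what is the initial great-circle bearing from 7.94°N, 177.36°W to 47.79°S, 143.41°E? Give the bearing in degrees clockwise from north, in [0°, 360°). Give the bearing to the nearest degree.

208°

Δλ = 143.41 − -177.36 = 320.77°; wrapped into (−180°, 180°]: -39.23°.
θ = atan2( sin Δλ · cos φ₂ , cos φ₁ · sin φ₂ − sin φ₁ · cos φ₂ · cos Δλ )
  = atan2(-0.42490, -0.80548) = -152.188° → normalised to [0°, 360°): 207.812°.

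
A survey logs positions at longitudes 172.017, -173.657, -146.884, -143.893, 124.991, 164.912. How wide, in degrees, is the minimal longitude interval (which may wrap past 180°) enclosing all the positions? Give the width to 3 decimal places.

91.116°

Sort the longitudes: -173.657°, -146.884°, -143.893°, +124.991°, +164.912°, +172.017°.
Eastward gaps between consecutive values (wrapping around): 26.773°, 2.991°, 268.884°, 39.921°, 7.105°, 14.326°.
Largest gap = 268.884° ⇒ minimal covering band is its complement: 360° − 268.884° = 91.116°.
Band runs from +124.991° eastward to -143.893°, crossing the antimeridian.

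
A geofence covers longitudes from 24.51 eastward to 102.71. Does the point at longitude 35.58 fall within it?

Band width going east from +24.51° to +102.71°: ((102.71 − 24.51) mod 360) = 78.20°.
Offset of +35.58° east of the west edge: ((35.58 − 24.51) mod 360) = 11.07°.
11.07° ≤ 78.20° ⇒ inside.

Yes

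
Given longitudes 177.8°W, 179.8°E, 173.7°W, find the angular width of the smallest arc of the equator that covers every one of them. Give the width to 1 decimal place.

6.5°

Sort the longitudes: -177.8°, -173.7°, +179.8°.
Eastward gaps between consecutive values (wrapping around): 4.1°, 353.5°, 2.4°.
Largest gap = 353.5° ⇒ minimal covering band is its complement: 360° − 353.5° = 6.5°.
Band runs from +179.8° eastward to -173.7°, crossing the antimeridian.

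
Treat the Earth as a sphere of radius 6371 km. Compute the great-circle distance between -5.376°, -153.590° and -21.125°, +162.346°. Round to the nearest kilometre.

5058 km

Δλ = 162.346 − -153.590 = 315.936°; wrapped into (−180°, 180°]: -44.064°.
Δφ = -21.125 − -5.376 = -15.749°.
a = sin²(Δφ/2) + cos φ₁ · cos φ₂ · sin²(Δλ/2) = 0.149454.
c = 2·atan2(√a, √(1−a)) = 0.79387 rad → d = 6371·c ≈ 5057.74 km.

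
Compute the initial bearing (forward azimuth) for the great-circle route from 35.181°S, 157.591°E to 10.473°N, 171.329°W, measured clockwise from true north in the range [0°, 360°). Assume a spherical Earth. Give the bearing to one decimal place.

38.7°

Δλ = -171.329 − 157.591 = -328.920°; wrapped into (−180°, 180°]: 31.080°.
θ = atan2( sin Δλ · cos φ₂ , cos φ₁ · sin φ₂ − sin φ₁ · cos φ₂ · cos Δλ )
  = atan2(0.50763, 0.63380) = 38.693° → normalised to [0°, 360°): 38.693°.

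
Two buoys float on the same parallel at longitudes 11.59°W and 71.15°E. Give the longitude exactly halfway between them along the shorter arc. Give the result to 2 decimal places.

29.78°E

Signed shortest Δλ from -11.59° to +71.15° is +82.74°.
Midpoint longitude = -11.59° + (+82.74°)/2 = -11.59° + 41.37° = +29.78°.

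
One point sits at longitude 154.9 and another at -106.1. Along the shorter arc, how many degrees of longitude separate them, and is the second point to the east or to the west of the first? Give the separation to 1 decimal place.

99.0° east

Raw difference: -106.1 − 154.9 = -261.0°.
Normalise into (−180°, 180°]: -261.0° + 360° = 99.0°.
Positive ⇒ the second point lies to the east; separation 99.0°.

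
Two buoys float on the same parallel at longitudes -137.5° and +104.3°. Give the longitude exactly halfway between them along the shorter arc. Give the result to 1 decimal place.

Signed shortest Δλ from -137.5° to +104.3° is -118.2°.
Midpoint longitude = -137.5° + (-118.2°)/2 = -137.5° − 59.1° = -196.6°.
Normalise into (−180°, 180°]: +163.4°.
(The naïve average (-137.5 + +104.3)/2 = -16.6° is on the wrong side of the globe.)

+163.4°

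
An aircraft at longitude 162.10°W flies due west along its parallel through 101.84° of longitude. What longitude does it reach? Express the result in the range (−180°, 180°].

Start at -162.10°; shift −101.84° → -263.94°.
-263.94° lies outside (−180°, 180°]; add 360° → +96.06°.

96.06°E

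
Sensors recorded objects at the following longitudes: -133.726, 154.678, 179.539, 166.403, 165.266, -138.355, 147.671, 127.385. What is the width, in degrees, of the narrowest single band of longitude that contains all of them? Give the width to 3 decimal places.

98.889°

Sort the longitudes: -138.355°, -133.726°, +127.385°, +147.671°, +154.678°, +165.266°, +166.403°, +179.539°.
Eastward gaps between consecutive values (wrapping around): 4.629°, 261.111°, 20.286°, 7.007°, 10.588°, 1.137°, 13.136°, 42.106°.
Largest gap = 261.111° ⇒ minimal covering band is its complement: 360° − 261.111° = 98.889°.
Band runs from +127.385° eastward to -133.726°, crossing the antimeridian.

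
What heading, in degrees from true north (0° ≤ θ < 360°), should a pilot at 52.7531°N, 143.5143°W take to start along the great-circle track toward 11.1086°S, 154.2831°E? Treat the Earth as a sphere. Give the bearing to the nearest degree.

Δλ = 154.2831 − -143.5143 = 297.7974°; wrapped into (−180°, 180°]: -62.2026°.
θ = atan2( sin Δλ · cos φ₂ , cos φ₁ · sin φ₂ − sin φ₁ · cos φ₂ · cos Δλ )
  = atan2(-0.86803, -0.48089) = -118.986° → normalised to [0°, 360°): 241.014°.

241°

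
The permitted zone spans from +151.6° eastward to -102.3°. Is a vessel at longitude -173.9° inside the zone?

Yes

Band width going east from +151.6° to -102.3°: ((-102.3 − 151.6) mod 360) = 106.1°.
Offset of -173.9° east of the west edge: ((-173.9 − 151.6) mod 360) = 34.5°.
34.5° ≤ 106.1° ⇒ inside.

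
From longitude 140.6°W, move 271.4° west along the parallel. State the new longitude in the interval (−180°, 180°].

Start at -140.6°; shift −271.4° → -412.0°.
-412.0° lies outside (−180°, 180°]; add 360° → -52.0°.

52.0°W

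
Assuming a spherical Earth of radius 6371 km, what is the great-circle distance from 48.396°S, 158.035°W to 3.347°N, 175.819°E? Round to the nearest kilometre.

6287 km

Δλ = 175.819 − -158.035 = 333.854°; wrapped into (−180°, 180°]: -26.146°.
Δφ = 3.347 − -48.396 = 51.743°.
a = sin²(Δφ/2) + cos φ₁ · cos φ₂ · sin²(Δλ/2) = 0.224318.
c = 2·atan2(√a, √(1−a)) = 0.98680 rad → d = 6371·c ≈ 6286.89 km.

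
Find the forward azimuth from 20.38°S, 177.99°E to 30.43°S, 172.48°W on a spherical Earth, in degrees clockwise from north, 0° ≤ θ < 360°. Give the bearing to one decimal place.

141.4°

Δλ = -172.48 − 177.99 = -350.47°; wrapped into (−180°, 180°]: 9.53°.
θ = atan2( sin Δλ · cos φ₂ , cos φ₁ · sin φ₂ − sin φ₁ · cos φ₂ · cos Δλ )
  = atan2(0.14276, -0.17865) = 141.372° → normalised to [0°, 360°): 141.372°.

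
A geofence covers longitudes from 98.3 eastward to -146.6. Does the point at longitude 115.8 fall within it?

Yes

Band width going east from +98.3° to -146.6°: ((-146.6 − 98.3) mod 360) = 115.1°.
Offset of +115.8° east of the west edge: ((115.8 − 98.3) mod 360) = 17.5°.
17.5° ≤ 115.1° ⇒ inside.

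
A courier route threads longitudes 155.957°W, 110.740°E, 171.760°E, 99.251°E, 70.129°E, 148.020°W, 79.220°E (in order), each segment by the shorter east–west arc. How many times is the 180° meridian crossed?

Leg 1: -155.957° → +110.740°, shortest Δλ = -93.303° (west) — crosses 180°.
Leg 2: +110.740° → +171.760°, shortest Δλ = 61.02° (east) — does not cross 180°.
Leg 3: +171.760° → +99.251°, shortest Δλ = -72.509° (west) — does not cross 180°.
Leg 4: +99.251° → +70.129°, shortest Δλ = -29.122° (west) — does not cross 180°.
Leg 5: +70.129° → -148.020°, shortest Δλ = 141.851° (east) — crosses 180°.
Leg 6: -148.020° → +79.220°, shortest Δλ = -132.76° (west) — crosses 180°.
Total crossings: 3.

3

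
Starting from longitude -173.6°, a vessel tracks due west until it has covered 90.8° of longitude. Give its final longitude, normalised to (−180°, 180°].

+95.6°

Start at -173.6°; shift −90.8° → -264.4°.
-264.4° lies outside (−180°, 180°]; add 360° → +95.6°.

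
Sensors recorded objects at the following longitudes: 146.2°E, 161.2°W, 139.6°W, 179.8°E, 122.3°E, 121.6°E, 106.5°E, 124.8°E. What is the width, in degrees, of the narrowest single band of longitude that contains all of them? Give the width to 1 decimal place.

113.9°

Sort the longitudes: -161.2°, -139.6°, +106.5°, +121.6°, +122.3°, +124.8°, +146.2°, +179.8°.
Eastward gaps between consecutive values (wrapping around): 21.6°, 246.1°, 15.1°, 0.7°, 2.5°, 21.4°, 33.6°, 19.0°.
Largest gap = 246.1° ⇒ minimal covering band is its complement: 360° − 246.1° = 113.9°.
Band runs from +106.5° eastward to -139.6°, crossing the antimeridian.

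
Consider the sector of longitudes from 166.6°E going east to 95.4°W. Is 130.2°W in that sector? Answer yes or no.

Band width going east from +166.6° to -95.4°: ((-95.4 − 166.6) mod 360) = 98.0°.
Offset of -130.2° east of the west edge: ((-130.2 − 166.6) mod 360) = 63.2°.
63.2° ≤ 98.0° ⇒ inside.

Yes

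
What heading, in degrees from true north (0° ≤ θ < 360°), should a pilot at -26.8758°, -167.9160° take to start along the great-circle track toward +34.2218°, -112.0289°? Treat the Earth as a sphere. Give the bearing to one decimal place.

Δλ = -112.0289 − -167.9160 = 55.8871°.
θ = atan2( sin Δλ · cos φ₂ , cos φ₁ · sin φ₂ − sin φ₁ · cos φ₂ · cos Δλ )
  = atan2(0.68459, 0.71128) = 43.904° → normalised to [0°, 360°): 43.904°.

43.9°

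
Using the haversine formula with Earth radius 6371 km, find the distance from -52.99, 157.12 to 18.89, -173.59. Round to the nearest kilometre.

8475 km

Δλ = -173.59 − 157.12 = -330.71°; wrapped into (−180°, 180°]: 29.29°.
Δφ = 18.89 − -52.99 = 71.88°.
a = sin²(Δφ/2) + cos φ₁ · cos φ₂ · sin²(Δλ/2) = 0.380902.
c = 2·atan2(√a, √(1−a)) = 1.33029 rad → d = 6371·c ≈ 8475.27 km.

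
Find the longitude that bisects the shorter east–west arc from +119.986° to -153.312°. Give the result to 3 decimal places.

Signed shortest Δλ from +119.986° to -153.312° is +86.702°.
Midpoint longitude = +119.986° + (+86.702°)/2 = +119.986° + 43.351° = +163.337°.
(The naïve average (+119.986 + -153.312)/2 = -16.663° is on the wrong side of the globe.)

+163.337°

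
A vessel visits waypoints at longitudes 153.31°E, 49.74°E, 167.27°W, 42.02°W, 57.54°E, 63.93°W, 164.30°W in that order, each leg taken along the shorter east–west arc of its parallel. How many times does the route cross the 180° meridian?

Leg 1: +153.31° → +49.74°, shortest Δλ = -103.57° (west) — does not cross 180°.
Leg 2: +49.74° → -167.27°, shortest Δλ = 142.99° (east) — crosses 180°.
Leg 3: -167.27° → -42.02°, shortest Δλ = 125.25° (east) — does not cross 180°.
Leg 4: -42.02° → +57.54°, shortest Δλ = 99.56° (east) — does not cross 180°.
Leg 5: +57.54° → -63.93°, shortest Δλ = -121.47° (west) — does not cross 180°.
Leg 6: -63.93° → -164.30°, shortest Δλ = -100.37° (west) — does not cross 180°.
Total crossings: 1.

1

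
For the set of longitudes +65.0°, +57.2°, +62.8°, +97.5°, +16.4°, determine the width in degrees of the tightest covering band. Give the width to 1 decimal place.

81.1°

Sort the longitudes: +16.4°, +57.2°, +62.8°, +65.0°, +97.5°.
Eastward gaps between consecutive values (wrapping around): 40.8°, 5.6°, 2.2°, 32.5°, 278.9°.
Largest gap = 278.9° ⇒ minimal covering band is its complement: 360° − 278.9° = 81.1°.
Band runs from +16.4° eastward to +97.5°.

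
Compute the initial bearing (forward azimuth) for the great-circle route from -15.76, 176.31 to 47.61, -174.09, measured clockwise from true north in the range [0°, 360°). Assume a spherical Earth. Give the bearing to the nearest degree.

Δλ = -174.09 − 176.31 = -350.40°; wrapped into (−180°, 180°]: 9.60°.
θ = atan2( sin Δλ · cos φ₂ , cos φ₁ · sin φ₂ − sin φ₁ · cos φ₂ · cos Δλ )
  = atan2(0.11243, 0.89136) = 7.189° → normalised to [0°, 360°): 7.189°.

7°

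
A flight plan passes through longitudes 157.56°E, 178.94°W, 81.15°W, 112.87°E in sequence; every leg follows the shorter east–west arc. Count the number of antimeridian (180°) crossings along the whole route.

2

Leg 1: +157.56° → -178.94°, shortest Δλ = 23.5° (east) — crosses 180°.
Leg 2: -178.94° → -81.15°, shortest Δλ = 97.79° (east) — does not cross 180°.
Leg 3: -81.15° → +112.87°, shortest Δλ = -165.98° (west) — crosses 180°.
Total crossings: 2.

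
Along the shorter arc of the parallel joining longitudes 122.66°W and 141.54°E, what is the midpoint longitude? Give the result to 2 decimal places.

Signed shortest Δλ from -122.66° to +141.54° is -95.80°.
Midpoint longitude = -122.66° + (-95.80°)/2 = -122.66° − 47.90° = -170.56°.
(The naïve average (-122.66 + +141.54)/2 = 9.44° is on the wrong side of the globe.)

170.56°W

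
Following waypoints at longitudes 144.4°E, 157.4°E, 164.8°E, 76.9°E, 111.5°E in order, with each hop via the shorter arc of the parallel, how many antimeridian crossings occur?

0

Leg 1: +144.4° → +157.4°, shortest Δλ = 13.0° (east) — does not cross 180°.
Leg 2: +157.4° → +164.8°, shortest Δλ = 7.4° (east) — does not cross 180°.
Leg 3: +164.8° → +76.9°, shortest Δλ = -87.9° (west) — does not cross 180°.
Leg 4: +76.9° → +111.5°, shortest Δλ = 34.6° (east) — does not cross 180°.
Total crossings: 0.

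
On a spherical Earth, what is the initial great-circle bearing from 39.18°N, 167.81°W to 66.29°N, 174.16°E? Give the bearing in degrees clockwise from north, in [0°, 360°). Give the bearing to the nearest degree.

Δλ = 174.16 − -167.81 = 341.97°; wrapped into (−180°, 180°]: -18.03°.
θ = atan2( sin Δλ · cos φ₂ , cos φ₁ · sin φ₂ − sin φ₁ · cos φ₂ · cos Δλ )
  = atan2(-0.12446, 0.46817) = -14.887° → normalised to [0°, 360°): 345.113°.

345°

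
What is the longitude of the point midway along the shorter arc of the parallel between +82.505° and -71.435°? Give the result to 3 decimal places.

Signed shortest Δλ from +82.505° to -71.435° is -153.940°.
Midpoint longitude = +82.505° + (-153.940°)/2 = +82.505° − 76.970° = +5.535°.

+5.535°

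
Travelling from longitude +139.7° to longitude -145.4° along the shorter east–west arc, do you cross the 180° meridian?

Naïve |-145.4 − 139.7| = 285.1° > 180°, so the shorter arc goes the other way round — across 180°.
Signed shortest Δλ = ((-145.4 − 139.7 + 180) mod 360) − 180 = 74.9°.
Going east by 74.9° from +139.7° passes through 180° before reaching -145.4°.

Yes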